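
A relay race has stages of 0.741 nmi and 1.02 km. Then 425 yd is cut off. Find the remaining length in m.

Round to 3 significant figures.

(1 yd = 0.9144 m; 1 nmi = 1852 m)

2000 m

0.741 nmi × 1852 → 1372.33 m
1.02 km × 1000 → 1020 m
425 yd × 0.9144 → 388.62 m
Result: 1372.33 + 1020 − 388.62 = 2003.71 m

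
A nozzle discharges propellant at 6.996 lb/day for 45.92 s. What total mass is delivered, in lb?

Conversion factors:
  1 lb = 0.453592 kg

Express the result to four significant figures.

0.003718 lb

6.996 lb/day → 3.67284×10⁻⁵ kg/s
m = ṁ × t = 3.67284×10⁻⁵ × 45.92 = 0.00168657 kg
In lb: 0.00168657 / 0.453592 = 0.00371825 lb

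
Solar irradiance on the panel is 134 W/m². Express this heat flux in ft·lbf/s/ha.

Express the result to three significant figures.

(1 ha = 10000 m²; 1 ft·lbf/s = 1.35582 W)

134 W/m² is already 134 W/m²
134 W/m² ÷ 1.35582 W/ft·lbf/s × 10000 m²/ha = 988332 ft·lbf/s/ha

9.88×10⁵ ft·lbf/s/ha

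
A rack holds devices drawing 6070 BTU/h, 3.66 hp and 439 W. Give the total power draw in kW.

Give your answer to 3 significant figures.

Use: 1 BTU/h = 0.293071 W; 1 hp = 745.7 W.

6070 BTU/h × 0.293071 → 1778.94 W
3.66 hp × 745.7 → 2729.26 W
439 W (already W)
Sum: 1778.94 + 2729.26 + 439 = 4947.2 W
In kW: 4947.2 / 1000 = 4.9472 kW

4.95 kW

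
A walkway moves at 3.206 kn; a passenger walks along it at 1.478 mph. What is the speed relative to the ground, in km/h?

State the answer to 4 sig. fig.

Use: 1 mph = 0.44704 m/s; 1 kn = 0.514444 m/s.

3.206 kn × 0.514444 → 1.64931 m/s
1.478 mph × 0.44704 → 0.660725 m/s
Combined: 1.64931 + 0.660725 = 2.31004 m/s
In km/h: 2.31004 / (1/3.6) = 8.31614 km/h

8.316 km/h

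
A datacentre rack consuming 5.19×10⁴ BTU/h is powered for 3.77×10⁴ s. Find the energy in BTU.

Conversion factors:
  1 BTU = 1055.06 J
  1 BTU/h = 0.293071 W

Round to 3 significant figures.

5.44×10⁵ BTU

5.19×10⁴ BTU/h × 0.293071 → 15210.4 W
E = P × t = 15210.4 W × 37700 s = 5.73432×10⁸ J
5.73432×10⁸ J ÷ (1055.06 J/BTU) = 543507 BTU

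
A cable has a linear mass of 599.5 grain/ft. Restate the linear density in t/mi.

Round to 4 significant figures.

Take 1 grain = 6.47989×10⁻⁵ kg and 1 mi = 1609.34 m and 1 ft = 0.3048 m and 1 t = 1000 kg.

599.5 grain/ft × 6.47989×10⁻⁵ kg/grain ÷ 0.3048 m/ft = 0.127451 kg/m
0.127451 kg/m ÷ 1000 kg/t × 1609.34 m/mi = 0.205112 t/mi

0.2051 t/mi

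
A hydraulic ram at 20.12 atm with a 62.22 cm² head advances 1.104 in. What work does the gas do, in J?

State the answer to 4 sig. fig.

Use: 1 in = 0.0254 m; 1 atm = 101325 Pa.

355.7 J

20.12 atm → 2.03866×10⁶ Pa
62.22 cm² → 0.006222 m²
F = P × A = 2.03866×10⁶ × 0.006222 = 12684.5 N
1.104 in → 0.0280416 m
W = F × d = 12684.5 × 0.0280416 = 355.694 J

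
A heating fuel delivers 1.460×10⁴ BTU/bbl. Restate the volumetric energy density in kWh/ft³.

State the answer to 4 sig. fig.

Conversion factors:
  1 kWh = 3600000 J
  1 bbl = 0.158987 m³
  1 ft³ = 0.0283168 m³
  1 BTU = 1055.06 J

0.7621 kWh/ft³

1.460×10⁴ BTU/bbl × 1055.06 J/BTU ÷ 0.158987 m³/bbl = 9.68876×10⁷ J/m³
9.68876×10⁷ J/m³ ÷ 3600000 J/kWh × 0.0283168 m³/ft³ = 0.762096 kWh/ft³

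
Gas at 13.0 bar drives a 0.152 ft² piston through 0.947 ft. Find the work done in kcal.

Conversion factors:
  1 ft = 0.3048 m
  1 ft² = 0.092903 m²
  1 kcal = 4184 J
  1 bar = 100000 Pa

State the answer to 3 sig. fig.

13.0 bar → 1.3×10⁶ Pa
0.152 ft² → 0.0141213 m²
F = P × A = 1.3×10⁶ × 0.0141213 = 18357.7 N
0.947 ft → 0.288646 m
W = F × d = 18357.7 × 0.288646 = 5298.88 J
In kcal: 5298.88 / 4184 = 1.26646 kcal

1.27 kcal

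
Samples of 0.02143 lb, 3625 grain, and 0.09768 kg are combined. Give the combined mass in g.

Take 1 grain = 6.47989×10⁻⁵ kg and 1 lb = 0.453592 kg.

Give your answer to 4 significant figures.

0.02143 lb × 0.453592 → 0.00972048 kg
3625 grain × 6.47989×10⁻⁵ → 0.234896 kg
0.09768 kg (already kg)
Combined: 0.00972048 + 0.234896 + 0.09768 = 0.342296 kg
In g: 0.342296 / 0.001 = 342.296 g

342.3 g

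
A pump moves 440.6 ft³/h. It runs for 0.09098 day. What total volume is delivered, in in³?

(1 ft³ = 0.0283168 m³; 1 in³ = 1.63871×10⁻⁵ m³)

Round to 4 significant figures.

440.6 ft³/h → 0.00346566 m³/s
0.09098 day → 7860.67 s
V = Q × t = 0.00346566 × 7860.67 = 27.2424 m³
In in³: 27.2424 / 1.63871×10⁻⁵ = 1.66243×10⁶ in³

1.662×10⁶ in³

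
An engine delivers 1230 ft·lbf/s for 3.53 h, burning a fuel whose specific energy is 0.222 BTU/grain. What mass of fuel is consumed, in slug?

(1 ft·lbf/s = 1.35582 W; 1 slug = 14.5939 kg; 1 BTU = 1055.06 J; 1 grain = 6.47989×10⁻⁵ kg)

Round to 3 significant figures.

0.402 slug

1230 ft·lbf/s → 1667.66 W
3.53 h → 12708 s
E = P × t = 1667.66 × 12708 = 2.11926×10⁷ J
0.222 BTU/grain → 3.61462×10⁶ J/kg
m = E / e_s = 2.11926×10⁷ / 3.61462×10⁶ = 5.86302 kg
In slug: 5.86302 / 14.5939 = 0.401745 slug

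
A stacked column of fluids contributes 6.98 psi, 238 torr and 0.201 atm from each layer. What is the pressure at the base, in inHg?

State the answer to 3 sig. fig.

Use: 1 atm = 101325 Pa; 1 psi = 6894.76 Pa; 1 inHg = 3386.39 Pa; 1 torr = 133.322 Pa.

29.6 inHg

6.98 psi × 6894.76 = 48125.4 Pa
238 torr × 133.322 = 31730.6 Pa
0.201 atm × 101325 = 20366.3 Pa
Total: 48125.4 + 31730.6 + 20366.3 = 100222 Pa
In inHg: 100222 / 3386.39 = 29.5955 inHg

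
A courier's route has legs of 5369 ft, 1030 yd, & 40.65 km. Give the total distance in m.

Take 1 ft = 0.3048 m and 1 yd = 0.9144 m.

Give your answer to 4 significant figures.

5369 ft × 0.3048 → 1636.47 m
1030 yd × 0.9144 → 941.832 m
40.65 km × 1000 → 40650 m
Total: 1636.47 + 941.832 + 40650 = 43228.3 m

4.323×10⁴ m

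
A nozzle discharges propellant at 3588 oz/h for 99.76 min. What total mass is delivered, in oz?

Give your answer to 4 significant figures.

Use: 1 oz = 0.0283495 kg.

5966 oz

3588 oz/h → 0.028255 kg/s
99.76 min → 5985.6 s
m = ṁ × t = 0.028255 × 5985.6 = 169.123 kg
In oz: 169.123 / 0.0283495 = 5965.64 oz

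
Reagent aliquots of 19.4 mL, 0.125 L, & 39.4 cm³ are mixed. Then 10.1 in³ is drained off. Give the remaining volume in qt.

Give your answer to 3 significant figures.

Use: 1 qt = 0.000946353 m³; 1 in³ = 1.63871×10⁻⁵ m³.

0.0193 qt

19.4 mL × 10⁻⁶ = 1.94×10⁻⁵ m³
0.125 L × 0.001 = 1.25×10⁻⁴ m³
39.4 cm³ × 10⁻⁶ = 3.94×10⁻⁵ m³
10.1 in³ × 1.63871×10⁻⁵ = 1.6551×10⁻⁴ m³
Net: 1.94×10⁻⁵ + 1.25×10⁻⁴ + 3.94×10⁻⁵ − 1.6551×10⁻⁴ = 1.829×10⁻⁵ m³
In qt: 1.829×10⁻⁵ / 0.000946353 = 0.0193268 qt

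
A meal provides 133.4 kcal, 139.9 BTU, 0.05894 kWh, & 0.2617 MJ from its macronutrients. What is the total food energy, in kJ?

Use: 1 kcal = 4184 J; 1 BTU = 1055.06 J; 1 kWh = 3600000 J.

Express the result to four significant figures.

133.4 kcal × 4184 → 558146 J
139.9 BTU × 1055.06 → 147603 J
0.05894 kWh × 3600000 → 212184 J
0.2617 MJ × 1000000 → 261700 J
Total: 558146 + 147603 + 212184 + 261700 = 1.17963×10⁶ J
In kJ: 1.17963×10⁶ / 1000 = 1179.63 kJ

1180 kJ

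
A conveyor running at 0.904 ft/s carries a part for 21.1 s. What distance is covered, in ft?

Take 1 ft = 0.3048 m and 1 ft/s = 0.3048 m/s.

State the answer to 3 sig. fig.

19.1 ft

0.904 ft/s × 0.3048 = 0.275539 m/s
d = v × t = 0.275539 m/s × 21.1 s = 5.81387 m
5.81387 m ÷ (0.3048 m/ft) = 19.0744 ft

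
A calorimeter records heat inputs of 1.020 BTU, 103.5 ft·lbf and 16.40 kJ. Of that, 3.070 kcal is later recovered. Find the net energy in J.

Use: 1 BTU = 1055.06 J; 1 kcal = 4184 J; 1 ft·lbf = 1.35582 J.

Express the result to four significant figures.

1.020 BTU × 1055.06 = 1076.16 J
103.5 ft·lbf × 1.35582 = 140.327 J
16.40 kJ × 1000 = 16400 J
3.070 kcal × 4184 = 12844.9 J
Net: 1076.16 + 140.327 + 16400 − 12844.9 = 4771.59 J

4772 J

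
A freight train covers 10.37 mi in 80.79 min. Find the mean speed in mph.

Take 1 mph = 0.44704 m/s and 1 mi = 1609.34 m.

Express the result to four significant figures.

10.37 mi × 1609.34 → 16688.9 m
80.79 min × 60 → 4847.4 s
v = d / t = 16688.9 m / 4847.4 s = 3.44286 m/s
3.44286 m/s ÷ (0.44704 m/s/mph) = 7.70146 mph

7.701 mph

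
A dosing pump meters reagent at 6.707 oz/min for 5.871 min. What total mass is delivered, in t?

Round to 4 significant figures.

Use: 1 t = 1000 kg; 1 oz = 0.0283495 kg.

0.001116 t

6.707 oz/min → 0.003169 kg/s
5.871 min → 352.26 s
m = ṁ × t = 0.003169 × 352.26 = 1.11631 kg
In t: 1.11631 / 1000 = 0.00111631 t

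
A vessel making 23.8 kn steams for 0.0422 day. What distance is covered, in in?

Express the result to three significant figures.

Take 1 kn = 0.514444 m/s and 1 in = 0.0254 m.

23.8 kn × 0.514444 = 12.2438 m/s
0.0422 day × 86400 = 3646.08 s
d = v × t = 12.2438 m/s × 3646.08 s = 44641.9 m
44641.9 m ÷ (0.0254 m/in) = 1.75756×10⁶ in

1.76×10⁶ in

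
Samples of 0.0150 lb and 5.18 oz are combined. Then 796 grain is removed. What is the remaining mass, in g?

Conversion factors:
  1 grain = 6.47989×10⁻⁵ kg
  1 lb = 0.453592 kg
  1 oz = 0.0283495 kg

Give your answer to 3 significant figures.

0.0150 lb × 0.453592 = 0.00680388 kg
5.18 oz × 0.0283495 = 0.14685 kg
796 grain × 6.47989×10⁻⁵ = 0.0515799 kg
Sum: 0.00680388 + 0.14685 − 0.0515799 = 0.102074 kg
In g: 0.102074 / 0.001 = 102.074 g

102 g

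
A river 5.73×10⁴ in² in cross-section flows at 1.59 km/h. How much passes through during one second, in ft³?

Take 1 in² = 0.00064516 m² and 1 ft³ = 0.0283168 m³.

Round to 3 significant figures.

577 ft³

1.59 km/h × (1/3.6) → 0.441667 m/s
5.73×10⁴ in² × 0.00064516 → 36.9677 m²
V = v × A × t = 0.441667 m/s × 36.9677 m² × 1 s = 16.3274 m³
16.3274 m³ ÷ (0.0283168 m³/ft³) = 576.598 ft³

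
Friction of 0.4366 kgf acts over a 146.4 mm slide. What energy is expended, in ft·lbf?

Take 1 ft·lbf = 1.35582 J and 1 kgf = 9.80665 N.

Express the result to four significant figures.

0.4623 ft·lbf

0.4366 kgf × 9.80665 = 4.28158 N
146.4 mm × 0.001 = 0.1464 m
W = F × d = 4.28158 N × 0.1464 m = 0.626823 J
0.626823 J ÷ (1.35582 J/ft·lbf) = 0.46232 ft·lbf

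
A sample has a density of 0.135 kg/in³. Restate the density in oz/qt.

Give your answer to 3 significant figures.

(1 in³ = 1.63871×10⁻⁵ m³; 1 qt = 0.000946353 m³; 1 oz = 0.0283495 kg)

275 oz/qt

0.135 kg/in³ ÷ 1.63871×10⁻⁵ m³/in³ = 8238.19 kg/m³
8238.19 kg/m³ ÷ 0.0283495 kg/oz × 0.000946353 m³/qt = 275.004 oz/qt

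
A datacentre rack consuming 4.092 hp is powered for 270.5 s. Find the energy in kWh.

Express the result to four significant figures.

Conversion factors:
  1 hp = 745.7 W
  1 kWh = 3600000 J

0.2293 kWh

4.092 hp × 745.7 → 3051.4 W
E = P × t = 3051.4 W × 270.5 s = 825404 J
825404 J ÷ (3600000 J/kWh) = 0.229279 kWh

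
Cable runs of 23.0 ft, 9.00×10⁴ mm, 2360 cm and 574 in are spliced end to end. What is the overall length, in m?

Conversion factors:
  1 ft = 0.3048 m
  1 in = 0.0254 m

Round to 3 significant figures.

23.0 ft × 0.3048 = 7.0104 m
9.00×10⁴ mm × 0.001 = 90 m
2360 cm × 0.01 = 23.6 m
574 in × 0.0254 = 14.5796 m
Total: 7.0104 + 90 + 23.6 + 14.5796 = 135.19 m

135 m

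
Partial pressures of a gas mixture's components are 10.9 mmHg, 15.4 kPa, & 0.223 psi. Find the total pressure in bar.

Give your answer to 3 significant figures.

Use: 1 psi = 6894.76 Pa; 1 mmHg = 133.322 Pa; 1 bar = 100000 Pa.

0.184 bar

10.9 mmHg × 133.322 → 1453.21 Pa
15.4 kPa × 1000 → 15400 Pa
0.223 psi × 6894.76 → 1537.53 Pa
Sum: 1453.21 + 15400 + 1537.53 = 18390.7 Pa
In bar: 18390.7 / 100000 = 0.183907 bar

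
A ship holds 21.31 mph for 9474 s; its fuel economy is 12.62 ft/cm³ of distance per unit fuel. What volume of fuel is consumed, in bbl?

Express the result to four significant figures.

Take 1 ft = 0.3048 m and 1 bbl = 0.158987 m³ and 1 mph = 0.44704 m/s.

21.31 mph → 9.52642 m/s
d = v × t = 9.52642 × 9474 = 90253.3 m
12.62 ft/cm³ → 3.84658×10⁶ m/m³
V = d / (distance per unit fuel) = 90253.3 / 3.84658×10⁶ = 0.0234633 m³
In bbl: 0.0234633 / 0.158987 = 0.14758 bbl

0.1476 bbl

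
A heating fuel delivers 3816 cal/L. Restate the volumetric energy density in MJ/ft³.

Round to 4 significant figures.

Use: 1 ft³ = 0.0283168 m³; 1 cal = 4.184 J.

3816 cal/L × 4.184 J/cal ÷ 0.001 m³/L = 1.59661×10⁷ J/m³
1.59661×10⁷ J/m³ ÷ 1000000 J/MJ × 0.0283168 m³/ft³ = 0.452109 MJ/ft³

0.4521 MJ/ft³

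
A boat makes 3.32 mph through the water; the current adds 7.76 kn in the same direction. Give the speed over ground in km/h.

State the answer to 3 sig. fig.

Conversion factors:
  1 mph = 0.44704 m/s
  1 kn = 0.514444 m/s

19.7 km/h

3.32 mph × 0.44704 = 1.48417 m/s
7.76 kn × 0.514444 = 3.99209 m/s
Combined: 1.48417 + 3.99209 = 5.47626 m/s
In km/h: 5.47626 / (1/3.6) = 19.7145 km/h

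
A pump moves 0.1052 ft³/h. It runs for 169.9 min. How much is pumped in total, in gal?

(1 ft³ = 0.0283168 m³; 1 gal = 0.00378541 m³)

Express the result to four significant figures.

2.228 gal

0.1052 ft³/h → 8.2748×10⁻⁷ m³/s
169.9 min → 10194 s
V = Q × t = 8.2748×10⁻⁷ × 10194 = 0.00843533 m³
In gal: 0.00843533 / 0.00378541 = 2.22838 gal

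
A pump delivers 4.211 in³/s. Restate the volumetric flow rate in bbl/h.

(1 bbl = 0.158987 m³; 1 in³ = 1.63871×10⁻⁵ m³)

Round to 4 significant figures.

4.211 in³/s × 1.63871×10⁻⁵ m³/in³ = 6.90061×10⁻⁵ m³/s
6.90061×10⁻⁵ m³/s ÷ 0.158987 m³/bbl × 3600 s/h = 1.56253 bbl/h

1.563 bbl/h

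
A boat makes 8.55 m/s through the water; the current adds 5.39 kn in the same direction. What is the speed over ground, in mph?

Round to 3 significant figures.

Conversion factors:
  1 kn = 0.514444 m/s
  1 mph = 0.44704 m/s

8.55 m/s (already m/s)
5.39 kn × 0.514444 = 2.77285 m/s
Combined: 8.55 + 2.77285 = 11.3229 m/s
In mph: 11.3229 / 0.44704 = 25.3286 mph

25.3 mph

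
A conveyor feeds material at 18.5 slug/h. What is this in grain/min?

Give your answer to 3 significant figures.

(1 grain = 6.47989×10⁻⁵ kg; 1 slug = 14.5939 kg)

6.94×10⁴ grain/min

18.5 slug/h × 14.5939 kg/slug ÷ 3600 s/h = 0.0749964 kg/s
0.0749964 kg/s ÷ 6.47989×10⁻⁵ kg/grain × 60 s/min = 69442.3 grain/min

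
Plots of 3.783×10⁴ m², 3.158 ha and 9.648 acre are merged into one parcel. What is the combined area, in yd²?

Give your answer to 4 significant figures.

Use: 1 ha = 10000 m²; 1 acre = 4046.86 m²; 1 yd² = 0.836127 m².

1.297×10⁵ yd²

3.783×10⁴ m² (already m²)
3.158 ha × 10000 → 31580 m²
9.648 acre × 4046.86 → 39044.1 m²
Total: 37830 + 31580 + 39044.1 = 108454 m²
In yd²: 108454 / 0.836127 = 129710 yd²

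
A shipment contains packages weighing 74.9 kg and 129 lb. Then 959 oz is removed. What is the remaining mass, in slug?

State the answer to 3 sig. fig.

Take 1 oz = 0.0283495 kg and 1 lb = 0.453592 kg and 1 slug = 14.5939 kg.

7.28 slug

74.9 kg (already kg)
129 lb × 0.453592 → 58.5134 kg
959 oz × 0.0283495 → 27.1872 kg
Net: 74.9 + 58.5134 − 27.1872 = 106.226 kg
In slug: 106.226 / 14.5939 = 7.27879 slug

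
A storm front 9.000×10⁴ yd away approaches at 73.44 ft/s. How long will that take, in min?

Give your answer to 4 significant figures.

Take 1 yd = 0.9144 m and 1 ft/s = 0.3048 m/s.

61.27 min

9.000×10⁴ yd × 0.9144 → 82296 m
73.44 ft/s × 0.3048 → 22.3845 m/s
t = d / v = 82296 m / 22.3845 m/s = 3676.47 s
3676.47 s ÷ (60 s/min) = 61.2745 min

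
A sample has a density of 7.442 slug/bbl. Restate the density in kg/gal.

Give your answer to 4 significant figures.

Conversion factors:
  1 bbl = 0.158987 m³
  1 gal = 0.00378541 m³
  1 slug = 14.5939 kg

2.586 kg/gal

7.442 slug/bbl × 14.5939 kg/slug ÷ 0.158987 m³/bbl = 683.124 kg/m³
683.124 kg/m³ × 0.00378541 m³/gal = 2.5859 kg/gal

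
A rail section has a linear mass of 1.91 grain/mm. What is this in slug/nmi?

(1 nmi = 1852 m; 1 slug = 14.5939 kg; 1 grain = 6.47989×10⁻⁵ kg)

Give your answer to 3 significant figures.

15.7 slug/nmi

1.91 grain/mm × 6.47989×10⁻⁵ kg/grain ÷ 0.001 m/mm = 0.123766 kg/m
0.123766 kg/m ÷ 14.5939 kg/slug × 1852 m/nmi = 15.7062 slug/nmi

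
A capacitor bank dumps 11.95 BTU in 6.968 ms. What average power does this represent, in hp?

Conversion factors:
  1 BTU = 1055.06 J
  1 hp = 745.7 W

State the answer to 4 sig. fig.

2426 hp

11.95 BTU × 1055.06 → 12608 J
6.968 ms × 0.001 → 0.006968 s
P = E / t = 12608 J / 0.006968 s = 1.80941×10⁶ W
1.80941×10⁶ W ÷ (745.7 W/hp) = 2426.46 hp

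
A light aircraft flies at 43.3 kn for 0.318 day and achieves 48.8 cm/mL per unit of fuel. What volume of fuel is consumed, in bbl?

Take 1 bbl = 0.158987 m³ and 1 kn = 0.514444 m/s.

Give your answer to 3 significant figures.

7.89 bbl

43.3 kn → 22.2754 m/s
0.318 day → 27475.2 s
d = v × t = 22.2754 × 27475.2 = 612021 m
48.8 cm/mL → 488000 m/m³
V = d / (distance per unit fuel) = 612021 / 488000 = 1.25414 m³
In bbl: 1.25414 / 0.158987 = 7.88832 bbl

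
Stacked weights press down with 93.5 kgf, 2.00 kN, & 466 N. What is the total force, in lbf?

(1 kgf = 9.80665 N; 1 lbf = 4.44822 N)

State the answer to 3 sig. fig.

761 lbf

93.5 kgf × 9.80665 → 916.922 N
2.00 kN × 1000 → 2000 N
466 N (already N)
Combined: 916.922 + 2000 + 466 = 3382.92 N
In lbf: 3382.92 / 4.44822 = 760.511 lbf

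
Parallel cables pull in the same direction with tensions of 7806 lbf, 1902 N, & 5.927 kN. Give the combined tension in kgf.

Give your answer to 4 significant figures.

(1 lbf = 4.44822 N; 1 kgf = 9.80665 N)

4339 kgf

7806 lbf × 4.44822 → 34722.8 N
1902 N (already N)
5.927 kN × 1000 → 5927 N
Sum: 34722.8 + 1902 + 5927 = 42551.8 N
In kgf: 42551.8 / 9.80665 = 4339.08 kgf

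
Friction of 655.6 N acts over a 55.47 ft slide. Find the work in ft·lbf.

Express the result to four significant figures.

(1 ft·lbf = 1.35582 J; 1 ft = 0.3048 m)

8175 ft·lbf

55.47 ft × 0.3048 = 16.9073 m
W = F × d = 655.6 N × 16.9073 m = 11084.4 J
11084.4 J ÷ (1.35582 J/ft·lbf) = 8175.42 ft·lbf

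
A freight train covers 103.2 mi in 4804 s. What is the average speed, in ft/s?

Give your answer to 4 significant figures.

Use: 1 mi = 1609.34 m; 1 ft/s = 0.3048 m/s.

113.4 ft/s

103.2 mi × 1609.34 → 166084 m
v = d / t = 166084 m / 4804 s = 34.572 m/s
34.572 m/s ÷ (0.3048 m/s/ft/s) = 113.425 ft/s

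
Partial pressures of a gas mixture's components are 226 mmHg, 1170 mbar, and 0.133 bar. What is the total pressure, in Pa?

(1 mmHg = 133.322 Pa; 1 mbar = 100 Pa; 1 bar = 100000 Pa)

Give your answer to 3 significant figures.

1.60×10⁵ Pa

226 mmHg × 133.322 = 30130.8 Pa
1170 mbar × 100 = 117000 Pa
0.133 bar × 100000 = 13300 Pa
Total: 30130.8 + 117000 + 13300 = 160431 Pa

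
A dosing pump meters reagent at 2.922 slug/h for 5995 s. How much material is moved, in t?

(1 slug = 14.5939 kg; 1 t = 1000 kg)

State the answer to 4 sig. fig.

2.922 slug/h → 0.0118454 kg/s
m = ṁ × t = 0.0118454 × 5995 = 71.0132 kg
In t: 71.0132 / 1000 = 0.0710132 t

0.07101 t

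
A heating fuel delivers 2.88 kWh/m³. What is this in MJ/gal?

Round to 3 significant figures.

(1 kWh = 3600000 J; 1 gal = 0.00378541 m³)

2.88 kWh/m³ × 3600000 J/kWh = 1.0368×10⁷ J/m³
1.0368×10⁷ J/m³ ÷ 1000000 J/MJ × 0.00378541 m³/gal = 0.0392471 MJ/gal

0.0392 MJ/gal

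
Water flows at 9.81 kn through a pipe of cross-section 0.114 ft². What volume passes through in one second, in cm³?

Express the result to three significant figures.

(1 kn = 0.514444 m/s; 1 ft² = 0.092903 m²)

9.81 kn × 0.514444 → 5.0467 m/s
0.114 ft² × 0.092903 → 0.0105909 m²
V = v × A × t = 5.0467 m/s × 0.0105909 m² × 1 s = 0.0534491 m³
0.0534491 m³ ÷ (10⁻⁶ m³/cm³) = 53449.1 cm³

5.34×10⁴ cm³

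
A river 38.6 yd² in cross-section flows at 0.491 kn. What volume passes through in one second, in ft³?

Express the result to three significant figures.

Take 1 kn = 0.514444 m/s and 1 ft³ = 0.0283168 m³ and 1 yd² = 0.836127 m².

0.491 kn × 0.514444 = 0.252592 m/s
38.6 yd² × 0.836127 = 32.2745 m²
V = v × A × t = 0.252592 m/s × 32.2745 m² × 1 s = 8.15228 m³
8.15228 m³ ÷ (0.0283168 m³/ft³) = 287.896 ft³

288 ft³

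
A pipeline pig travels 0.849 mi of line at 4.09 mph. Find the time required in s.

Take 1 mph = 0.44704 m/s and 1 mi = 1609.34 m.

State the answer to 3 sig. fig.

0.849 mi × 1609.34 → 1366.33 m
4.09 mph × 0.44704 → 1.82839 m/s
t = d / v = 1366.33 m / 1.82839 m/s = 747.286 s

747 s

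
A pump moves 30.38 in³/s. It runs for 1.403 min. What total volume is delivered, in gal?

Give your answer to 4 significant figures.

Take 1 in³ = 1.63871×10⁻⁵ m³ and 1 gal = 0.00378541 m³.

30.38 in³/s → 4.9784×10⁻⁴ m³/s
1.403 min → 84.18 s
V = Q × t = 4.9784×10⁻⁴ × 84.18 = 0.0419082 m³
In gal: 0.0419082 / 0.00378541 = 11.071 gal

11.07 gal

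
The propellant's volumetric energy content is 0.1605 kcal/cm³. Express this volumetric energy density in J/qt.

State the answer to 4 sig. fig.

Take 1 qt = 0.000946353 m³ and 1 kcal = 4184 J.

6.355×10⁵ J/qt

0.1605 kcal/cm³ × 4184 J/kcal ÷ 10⁻⁶ m³/cm³ = 6.71532×10⁸ J/m³
6.71532×10⁸ J/m³ × 0.000946353 m³/qt = 635506 J/qt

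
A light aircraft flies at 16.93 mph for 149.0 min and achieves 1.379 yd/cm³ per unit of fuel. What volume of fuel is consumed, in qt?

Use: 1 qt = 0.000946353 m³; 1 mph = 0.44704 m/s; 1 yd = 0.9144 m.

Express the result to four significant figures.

16.93 mph → 7.56839 m/s
149.0 min → 8940 s
d = v × t = 7.56839 × 8940 = 67661.4 m
1.379 yd/cm³ → 1.26096×10⁶ m/m³
V = d / (distance per unit fuel) = 67661.4 / 1.26096×10⁶ = 0.0536586 m³
In qt: 0.0536586 / 0.000946353 = 56.7004 qt

56.70 qt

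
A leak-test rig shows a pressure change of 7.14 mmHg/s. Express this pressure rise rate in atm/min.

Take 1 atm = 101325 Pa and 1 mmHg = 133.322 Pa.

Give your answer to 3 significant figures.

0.564 atm/min

7.14 mmHg/s × 133.322 Pa/mmHg = 951.919 Pa/s
951.919 Pa/s ÷ 101325 Pa/atm × 60 s/min = 0.563683 atm/min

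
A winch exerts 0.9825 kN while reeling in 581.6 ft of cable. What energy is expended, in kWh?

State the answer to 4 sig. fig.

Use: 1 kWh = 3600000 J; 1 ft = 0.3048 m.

0.04838 kWh

0.9825 kN × 1000 → 982.5 N
581.6 ft × 0.3048 → 177.272 m
W = F × d = 982.5 N × 177.272 m = 174170 J
174170 J ÷ (3600000 J/kWh) = 0.0483806 kWh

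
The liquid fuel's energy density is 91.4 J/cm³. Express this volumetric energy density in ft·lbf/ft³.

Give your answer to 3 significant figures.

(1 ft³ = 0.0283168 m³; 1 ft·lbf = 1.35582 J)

1.91×10⁶ ft·lbf/ft³

91.4 J/cm³ ÷ 10⁻⁶ m³/cm³ = 9.14×10⁷ J/m³
9.14×10⁷ J/m³ ÷ 1.35582 J/ft·lbf × 0.0283168 m³/ft³ = 1.90892×10⁶ ft·lbf/ft³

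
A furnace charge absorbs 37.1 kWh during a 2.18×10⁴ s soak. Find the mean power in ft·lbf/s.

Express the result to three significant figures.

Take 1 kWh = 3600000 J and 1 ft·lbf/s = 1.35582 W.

37.1 kWh × 3600000 → 1.3356×10⁸ J
P = E / t = 1.3356×10⁸ J / 21800 s = 6126.61 W
6126.61 W ÷ (1.35582 W/ft·lbf/s) = 4518.75 ft·lbf/s

4520 ft·lbf/s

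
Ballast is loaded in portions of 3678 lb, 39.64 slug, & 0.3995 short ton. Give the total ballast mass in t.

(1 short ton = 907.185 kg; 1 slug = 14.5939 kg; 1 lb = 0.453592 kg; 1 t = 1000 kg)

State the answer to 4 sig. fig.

3678 lb × 0.453592 → 1668.31 kg
39.64 slug × 14.5939 → 578.502 kg
0.3995 short ton × 907.185 → 362.42 kg
Sum: 1668.31 + 578.502 + 362.42 = 2609.23 kg
In t: 2609.23 / 1000 = 2.60923 t

2.609 t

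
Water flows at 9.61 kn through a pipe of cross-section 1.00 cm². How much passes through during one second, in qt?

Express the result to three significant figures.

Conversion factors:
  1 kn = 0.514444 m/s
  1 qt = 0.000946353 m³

9.61 kn × 0.514444 → 4.94381 m/s
1.00 cm² × 0.0001 → 1×10⁻⁴ m²
V = v × A × t = 4.94381 m/s × 1×10⁻⁴ m² × 1 s = 4.94381×10⁻⁴ m³
4.94381×10⁻⁴ m³ ÷ (0.000946353 m³/qt) = 0.522407 qt

0.522 qt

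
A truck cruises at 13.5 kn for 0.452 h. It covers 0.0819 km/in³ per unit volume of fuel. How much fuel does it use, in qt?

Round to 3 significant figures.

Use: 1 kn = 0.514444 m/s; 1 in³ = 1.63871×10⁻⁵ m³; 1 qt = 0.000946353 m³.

13.5 kn → 6.94499 m/s
0.452 h → 1627.2 s
d = v × t = 6.94499 × 1627.2 = 11300.9 m
0.0819 km/in³ → 4.99783×10⁶ m/m³
V = d / (distance per unit fuel) = 11300.9 / 4.99783×10⁶ = 0.00226116 m³
In qt: 0.00226116 / 0.000946353 = 2.38934 qt

2.39 qt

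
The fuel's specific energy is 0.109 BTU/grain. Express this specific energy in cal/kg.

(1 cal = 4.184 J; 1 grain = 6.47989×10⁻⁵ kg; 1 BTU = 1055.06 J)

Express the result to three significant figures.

0.109 BTU/grain × 1055.06 J/BTU ÷ 6.47989×10⁻⁵ kg/grain = 1.77475×10⁶ J/kg
1.77475×10⁶ J/kg ÷ 4.184 J/cal = 424175 cal/kg

4.24×10⁵ cal/kg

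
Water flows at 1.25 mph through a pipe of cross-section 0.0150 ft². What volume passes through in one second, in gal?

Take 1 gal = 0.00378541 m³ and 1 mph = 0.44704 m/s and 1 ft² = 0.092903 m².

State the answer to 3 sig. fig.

1.25 mph × 0.44704 → 0.5588 m/s
0.0150 ft² × 0.092903 → 0.00139354 m²
V = v × A × t = 0.5588 m/s × 0.00139354 m² × 1 s = 7.7871×10⁻⁴ m³
7.7871×10⁻⁴ m³ ÷ (0.00378541 m³/gal) = 0.205714 gal

0.206 gal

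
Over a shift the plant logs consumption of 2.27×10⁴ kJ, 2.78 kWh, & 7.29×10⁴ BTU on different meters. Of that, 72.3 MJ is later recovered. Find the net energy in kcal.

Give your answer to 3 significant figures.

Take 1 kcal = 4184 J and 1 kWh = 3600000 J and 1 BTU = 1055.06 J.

8920 kcal

2.27×10⁴ kJ × 1000 = 2.27×10⁷ J
2.78 kWh × 3600000 = 1.0008×10⁷ J
7.29×10⁴ BTU × 1055.06 = 7.69139×10⁷ J
72.3 MJ × 1000000 = 7.23×10⁷ J
Result: 2.27×10⁷ + 1.0008×10⁷ + 7.69139×10⁷ − 7.23×10⁷ = 3.73219×10⁷ J
In kcal: 3.73219×10⁷ / 4184 = 8920.15 kcal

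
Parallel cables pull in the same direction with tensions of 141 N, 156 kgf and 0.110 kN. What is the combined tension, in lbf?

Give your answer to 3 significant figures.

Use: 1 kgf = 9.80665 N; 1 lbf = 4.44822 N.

400 lbf

141 N (already N)
156 kgf × 9.80665 → 1529.84 N
0.110 kN × 1000 → 110 N
Combined: 141 + 1529.84 + 110 = 1780.84 N
In lbf: 1780.84 / 4.44822 = 400.349 lbf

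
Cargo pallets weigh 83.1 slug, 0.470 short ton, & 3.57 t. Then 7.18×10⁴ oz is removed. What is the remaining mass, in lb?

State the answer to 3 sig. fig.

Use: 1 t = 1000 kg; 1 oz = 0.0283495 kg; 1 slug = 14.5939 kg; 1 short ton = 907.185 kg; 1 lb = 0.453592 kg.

83.1 slug × 14.5939 = 1212.75 kg
0.470 short ton × 907.185 = 426.377 kg
3.57 t × 1000 = 3570 kg
7.18×10⁴ oz × 0.0283495 = 2035.49 kg
Sum: 1212.75 + 426.377 + 3570 − 2035.49 = 3173.64 kg
In lb: 3173.64 / 0.453592 = 6996.68 lb

7000 lb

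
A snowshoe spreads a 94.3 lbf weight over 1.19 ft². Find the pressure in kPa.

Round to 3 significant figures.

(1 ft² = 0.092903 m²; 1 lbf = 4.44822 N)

94.3 lbf × 4.44822 → 419.467 N
1.19 ft² × 0.092903 → 0.110555 m²
P = F / A = 419.467 N / 0.110555 m² = 3794.19 Pa
3794.19 Pa ÷ (1000 Pa/kPa) = 3.79419 kPa

3.79 kPa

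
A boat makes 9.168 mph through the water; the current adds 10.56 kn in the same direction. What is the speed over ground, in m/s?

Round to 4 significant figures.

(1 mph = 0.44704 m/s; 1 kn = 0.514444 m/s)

9.531 m/s

9.168 mph × 0.44704 = 4.09846 m/s
10.56 kn × 0.514444 = 5.43253 m/s
Combined: 4.09846 + 5.43253 = 9.53099 m/s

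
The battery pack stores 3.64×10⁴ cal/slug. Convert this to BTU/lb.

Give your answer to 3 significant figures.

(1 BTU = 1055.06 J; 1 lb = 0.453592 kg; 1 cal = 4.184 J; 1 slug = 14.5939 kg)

3.64×10⁴ cal/slug × 4.184 J/cal ÷ 14.5939 kg/slug = 10435.7 J/kg
10435.7 J/kg ÷ 1055.06 J/BTU × 0.453592 kg/lb = 4.48652 BTU/lb

4.49 BTU/lb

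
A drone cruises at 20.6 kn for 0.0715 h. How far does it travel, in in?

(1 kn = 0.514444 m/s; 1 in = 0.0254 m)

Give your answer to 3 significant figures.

1.07×10⁵ in

20.6 kn × 0.514444 → 10.5975 m/s
0.0715 h × 3600 → 257.4 s
d = v × t = 10.5975 m/s × 257.4 s = 2727.8 m
2727.8 m ÷ (0.0254 m/in) = 107394 in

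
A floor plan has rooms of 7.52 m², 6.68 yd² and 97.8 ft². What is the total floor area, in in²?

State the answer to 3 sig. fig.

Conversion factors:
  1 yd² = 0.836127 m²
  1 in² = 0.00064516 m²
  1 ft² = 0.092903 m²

3.44×10⁴ in²

7.52 m² (already m²)
6.68 yd² × 0.836127 = 5.58533 m²
97.8 ft² × 0.092903 = 9.08591 m²
Sum: 7.52 + 5.58533 + 9.08591 = 22.1912 m²
In in²: 22.1912 / 0.00064516 = 34396.4 in²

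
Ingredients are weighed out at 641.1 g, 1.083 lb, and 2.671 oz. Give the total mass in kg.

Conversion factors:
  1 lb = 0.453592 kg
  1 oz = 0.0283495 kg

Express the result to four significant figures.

1.208 kg

641.1 g × 0.001 = 0.6411 kg
1.083 lb × 0.453592 = 0.49124 kg
2.671 oz × 0.0283495 = 0.0757215 kg
Total: 0.6411 + 0.49124 + 0.0757215 = 1.20806 kg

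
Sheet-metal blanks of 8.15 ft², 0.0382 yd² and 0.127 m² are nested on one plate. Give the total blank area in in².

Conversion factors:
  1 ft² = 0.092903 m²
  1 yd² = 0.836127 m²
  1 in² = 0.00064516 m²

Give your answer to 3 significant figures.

8.15 ft² × 0.092903 → 0.757159 m²
0.0382 yd² × 0.836127 → 0.0319401 m²
0.127 m² (already m²)
Sum: 0.757159 + 0.0319401 + 0.127 = 0.916099 m²
In in²: 0.916099 / 0.00064516 = 1419.96 in²

1420 in²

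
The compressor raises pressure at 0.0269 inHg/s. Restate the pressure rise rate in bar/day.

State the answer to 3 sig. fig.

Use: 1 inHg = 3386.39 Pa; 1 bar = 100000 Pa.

0.0269 inHg/s × 3386.39 Pa/inHg = 91.0939 Pa/s
91.0939 Pa/s ÷ 100000 Pa/bar × 86400 s/day = 78.7051 bar/day

78.7 bar/day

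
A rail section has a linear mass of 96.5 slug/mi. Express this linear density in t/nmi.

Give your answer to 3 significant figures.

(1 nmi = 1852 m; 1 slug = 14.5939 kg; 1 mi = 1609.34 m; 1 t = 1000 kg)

1.62 t/nmi

96.5 slug/mi × 14.5939 kg/slug ÷ 1609.34 m/mi = 0.875086 kg/m
0.875086 kg/m ÷ 1000 kg/t × 1852 m/nmi = 1.62066 t/nmi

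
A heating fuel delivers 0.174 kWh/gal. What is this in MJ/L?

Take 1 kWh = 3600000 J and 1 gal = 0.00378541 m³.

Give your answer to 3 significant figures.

0.174 kWh/gal × 3600000 J/kWh ÷ 0.00378541 m³/gal = 1.65477×10⁸ J/m³
1.65477×10⁸ J/m³ ÷ 1000000 J/MJ × 0.001 m³/L = 0.165477 MJ/L

0.165 MJ/L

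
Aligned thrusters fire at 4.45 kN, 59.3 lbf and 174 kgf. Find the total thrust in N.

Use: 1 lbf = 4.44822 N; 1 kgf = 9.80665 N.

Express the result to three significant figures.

6420 N

4.45 kN × 1000 = 4450 N
59.3 lbf × 4.44822 = 263.779 N
174 kgf × 9.80665 = 1706.36 N
Sum: 4450 + 263.779 + 1706.36 = 6420.14 N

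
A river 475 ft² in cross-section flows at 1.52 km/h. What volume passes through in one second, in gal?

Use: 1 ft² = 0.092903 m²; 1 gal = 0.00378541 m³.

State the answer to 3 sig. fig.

4920 gal

1.52 km/h × (1/3.6) = 0.422222 m/s
475 ft² × 0.092903 = 44.1289 m²
V = v × A × t = 0.422222 m/s × 44.1289 m² × 1 s = 18.6322 m³
18.6322 m³ ÷ (0.00378541 m³/gal) = 4922.11 gal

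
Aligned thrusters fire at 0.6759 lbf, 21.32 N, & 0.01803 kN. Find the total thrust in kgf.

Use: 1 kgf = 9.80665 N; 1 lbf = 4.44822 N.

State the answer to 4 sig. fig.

0.6759 lbf × 4.44822 = 3.00655 N
21.32 N (already N)
0.01803 kN × 1000 = 18.03 N
Total: 3.00655 + 21.32 + 18.03 = 42.3566 N
In kgf: 42.3566 / 9.80665 = 4.31917 kgf

4.319 kgf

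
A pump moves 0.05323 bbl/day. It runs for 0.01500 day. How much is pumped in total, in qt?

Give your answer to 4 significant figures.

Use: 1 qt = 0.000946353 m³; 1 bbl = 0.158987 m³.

0.05323 bbl/day → 9.795×10⁻⁸ m³/s
0.01500 day → 1296 s
V = Q × t = 9.795×10⁻⁸ × 1296 = 1.26943×10⁻⁴ m³
In qt: 1.26943×10⁻⁴ / 0.000946353 = 0.134139 qt

0.1341 qt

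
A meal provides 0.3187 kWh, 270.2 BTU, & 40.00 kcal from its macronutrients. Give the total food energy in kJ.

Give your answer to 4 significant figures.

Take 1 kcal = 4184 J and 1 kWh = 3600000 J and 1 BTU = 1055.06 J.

1600 kJ

0.3187 kWh × 3600000 = 1.14732×10⁶ J
270.2 BTU × 1055.06 = 285077 J
40.00 kcal × 4184 = 167360 J
Combined: 1.14732×10⁶ + 285077 + 167360 = 1.59976×10⁶ J
In kJ: 1.59976×10⁶ / 1000 = 1599.76 kJ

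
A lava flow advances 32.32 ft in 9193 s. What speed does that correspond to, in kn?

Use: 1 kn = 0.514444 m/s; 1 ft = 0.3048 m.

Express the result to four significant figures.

32.32 ft × 0.3048 = 9.85114 m
v = d / t = 9.85114 m / 9193 s = 0.00107159 m/s
0.00107159 m/s ÷ (0.514444 m/s/kn) = 0.00208301 kn

0.002083 kn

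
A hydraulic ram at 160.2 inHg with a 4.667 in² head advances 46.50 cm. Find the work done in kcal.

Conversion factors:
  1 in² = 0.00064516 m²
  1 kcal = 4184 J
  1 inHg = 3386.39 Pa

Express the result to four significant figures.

0.1815 kcal

160.2 inHg → 542500 Pa
4.667 in² → 0.00301096 m²
F = P × A = 542500 × 0.00301096 = 1633.45 N
46.50 cm → 0.465 m
W = F × d = 1633.45 × 0.465 = 759.554 J
In kcal: 759.554 / 4184 = 0.181538 kcal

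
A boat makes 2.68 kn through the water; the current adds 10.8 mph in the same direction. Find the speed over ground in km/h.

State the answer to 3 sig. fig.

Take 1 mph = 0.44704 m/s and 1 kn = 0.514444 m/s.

22.3 km/h

2.68 kn × 0.514444 = 1.37871 m/s
10.8 mph × 0.44704 = 4.82803 m/s
Total: 1.37871 + 4.82803 = 6.20674 m/s
In km/h: 6.20674 / (1/3.6) = 22.3443 km/h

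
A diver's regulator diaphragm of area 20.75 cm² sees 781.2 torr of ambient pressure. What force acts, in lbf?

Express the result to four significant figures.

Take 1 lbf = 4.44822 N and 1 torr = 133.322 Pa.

48.58 lbf

781.2 torr × 133.322 = 104151 Pa
20.75 cm² × 0.0001 = 0.002075 m²
F = P × A = 104151 Pa × 0.002075 m² = 216.113 N
216.113 N ÷ (4.44822 N/lbf) = 48.5842 lbf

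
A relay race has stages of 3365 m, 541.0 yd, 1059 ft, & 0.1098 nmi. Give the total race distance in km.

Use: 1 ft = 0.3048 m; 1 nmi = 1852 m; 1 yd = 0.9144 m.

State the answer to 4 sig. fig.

3365 m (already m)
541.0 yd × 0.9144 = 494.69 m
1059 ft × 0.3048 = 322.783 m
0.1098 nmi × 1852 = 203.35 m
Combined: 3365 + 494.69 + 322.783 + 203.35 = 4385.82 m
In km: 4385.82 / 1000 = 4.38582 km

4.386 km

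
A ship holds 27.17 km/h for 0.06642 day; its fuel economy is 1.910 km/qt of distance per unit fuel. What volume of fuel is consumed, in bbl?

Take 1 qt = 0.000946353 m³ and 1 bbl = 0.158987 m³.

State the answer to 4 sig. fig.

0.1350 bbl

27.17 km/h → 7.54722 m/s
0.06642 day → 5738.69 s
d = v × t = 7.54722 × 5738.69 = 43311.2 m
1.910 km/qt → 2.01827×10⁶ m/m³
V = d / (distance per unit fuel) = 43311.2 / 2.01827×10⁶ = 0.0214596 m³
In bbl: 0.0214596 / 0.158987 = 0.134977 bbl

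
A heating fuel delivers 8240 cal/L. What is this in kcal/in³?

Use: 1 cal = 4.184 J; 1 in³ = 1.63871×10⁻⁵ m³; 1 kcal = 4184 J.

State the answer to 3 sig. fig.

8240 cal/L × 4.184 J/cal ÷ 0.001 m³/L = 3.44762×10⁷ J/m³
3.44762×10⁷ J/m³ ÷ 4184 J/kcal × 1.63871×10⁻⁵ m³/in³ = 0.13503 kcal/in³

0.135 kcal/in³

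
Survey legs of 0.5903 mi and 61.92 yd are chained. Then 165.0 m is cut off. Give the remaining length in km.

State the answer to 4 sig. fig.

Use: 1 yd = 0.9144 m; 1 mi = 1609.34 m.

0.5903 mi × 1609.34 = 949.993 m
61.92 yd × 0.9144 = 56.6196 m
165.0 m (already m)
Sum: 949.993 + 56.6196 − 165 = 841.613 m
In km: 841.613 / 1000 = 0.841613 km

0.8416 km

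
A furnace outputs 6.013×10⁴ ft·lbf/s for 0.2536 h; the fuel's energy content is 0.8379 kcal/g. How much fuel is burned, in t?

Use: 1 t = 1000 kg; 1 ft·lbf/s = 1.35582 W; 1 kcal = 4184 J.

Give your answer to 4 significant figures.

0.02123 t

6.013×10⁴ ft·lbf/s → 81525.5 W
0.2536 h → 912.96 s
E = P × t = 81525.5 × 912.96 = 7.44295×10⁷ J
0.8379 kcal/g → 3.50577×10⁶ J/kg
m = E / e_s = 7.44295×10⁷ / 3.50577×10⁶ = 21.2306 kg
In t: 21.2306 / 1000 = 0.0212306 t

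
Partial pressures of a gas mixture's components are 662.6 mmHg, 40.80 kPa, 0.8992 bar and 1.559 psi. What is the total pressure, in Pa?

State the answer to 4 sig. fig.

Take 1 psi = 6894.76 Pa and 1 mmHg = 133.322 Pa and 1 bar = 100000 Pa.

662.6 mmHg × 133.322 → 88339.2 Pa
40.80 kPa × 1000 → 40800 Pa
0.8992 bar × 100000 → 89920 Pa
1.559 psi × 6894.76 → 10748.9 Pa
Total: 88339.2 + 40800 + 89920 + 10748.9 = 229808 Pa

2.298×10⁵ Pa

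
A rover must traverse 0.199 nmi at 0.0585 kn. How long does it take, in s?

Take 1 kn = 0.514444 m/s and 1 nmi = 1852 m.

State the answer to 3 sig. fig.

1.22×10⁴ s

0.199 nmi × 1852 = 368.548 m
0.0585 kn × 0.514444 = 0.030095 m/s
t = d / v = 368.548 m / 0.030095 m/s = 12246.2 s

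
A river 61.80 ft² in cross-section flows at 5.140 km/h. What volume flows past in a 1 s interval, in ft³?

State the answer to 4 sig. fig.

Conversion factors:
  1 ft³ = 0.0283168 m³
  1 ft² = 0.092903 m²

5.140 km/h × (1/3.6) → 1.42778 m/s
61.80 ft² × 0.092903 → 5.74141 m²
V = v × A × t = 1.42778 m/s × 5.74141 m² × 1 s = 8.19747 m³
8.19747 m³ ÷ (0.0283168 m³/ft³) = 289.491 ft³

289.5 ft³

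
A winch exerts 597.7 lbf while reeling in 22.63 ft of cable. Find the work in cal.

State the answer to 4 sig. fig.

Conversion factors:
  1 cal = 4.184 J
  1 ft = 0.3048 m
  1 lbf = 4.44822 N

4383 cal

597.7 lbf × 4.44822 = 2658.7 N
22.63 ft × 0.3048 = 6.89762 m
W = F × d = 2658.7 N × 6.89762 m = 18338.7 J
18338.7 J ÷ (4.184 J/cal) = 4383.05 cal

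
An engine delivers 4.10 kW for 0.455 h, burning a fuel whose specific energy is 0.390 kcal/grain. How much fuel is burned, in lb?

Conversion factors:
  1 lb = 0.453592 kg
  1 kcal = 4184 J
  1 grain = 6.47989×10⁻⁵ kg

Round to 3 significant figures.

0.588 lb

4.10 kW → 4100 W
0.455 h → 1638 s
E = P × t = 4100 × 1638 = 6.7158×10⁶ J
0.390 kcal/grain → 2.51819×10⁷ J/kg
m = E / e_s = 6.7158×10⁶ / 2.51819×10⁷ = 0.266692 kg
In lb: 0.266692 / 0.453592 = 0.587956 lb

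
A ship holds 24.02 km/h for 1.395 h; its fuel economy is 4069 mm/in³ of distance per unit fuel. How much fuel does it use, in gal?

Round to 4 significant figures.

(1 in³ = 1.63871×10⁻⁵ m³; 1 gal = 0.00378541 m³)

35.65 gal

24.02 km/h → 6.67222 m/s
1.395 h → 5022 s
d = v × t = 6.67222 × 5022 = 33507.9 m
4069 mm/in³ → 248305 m/m³
V = d / (distance per unit fuel) = 33507.9 / 248305 = 0.134947 m³
In gal: 0.134947 / 0.00378541 = 35.6492 gal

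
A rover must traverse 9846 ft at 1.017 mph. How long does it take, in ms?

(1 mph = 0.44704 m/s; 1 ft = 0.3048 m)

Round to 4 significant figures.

9846 ft × 0.3048 = 3001.06 m
1.017 mph × 0.44704 = 0.45464 m/s
t = d / v = 3001.06 m / 0.45464 m/s = 6600.96 s
6600.96 s ÷ (0.001 s/ms) = 6.60096×10⁶ ms

6.601×10⁶ ms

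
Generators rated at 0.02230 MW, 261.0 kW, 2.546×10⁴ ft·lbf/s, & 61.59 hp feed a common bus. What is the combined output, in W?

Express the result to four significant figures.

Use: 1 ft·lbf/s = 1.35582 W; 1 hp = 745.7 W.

3.637×10⁵ W

0.02230 MW × 1000000 → 22300 W
261.0 kW × 1000 → 261000 W
2.546×10⁴ ft·lbf/s × 1.35582 → 34519.2 W
61.59 hp × 745.7 → 45927.7 W
Sum: 22300 + 261000 + 34519.2 + 45927.7 = 363747 W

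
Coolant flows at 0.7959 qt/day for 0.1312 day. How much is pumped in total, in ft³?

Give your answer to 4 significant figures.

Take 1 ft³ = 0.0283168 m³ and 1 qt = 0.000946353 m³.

0.003490 ft³

0.7959 qt/day → 8.71762×10⁻⁹ m³/s
0.1312 day → 11335.7 s
V = Q × t = 8.71762×10⁻⁹ × 11335.7 = 9.88203×10⁻⁵ m³
In ft³: 9.88203×10⁻⁵ / 0.0283168 = 0.00348981 ft³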